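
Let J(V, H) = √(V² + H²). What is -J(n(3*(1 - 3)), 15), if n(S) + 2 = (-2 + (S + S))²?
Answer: -√37861 ≈ -194.58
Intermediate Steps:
n(S) = -2 + (-2 + 2*S)² (n(S) = -2 + (-2 + (S + S))² = -2 + (-2 + 2*S)²)
J(V, H) = √(H² + V²)
-J(n(3*(1 - 3)), 15) = -√(15² + (-2 + 4*(-1 + 3*(1 - 3))²)²) = -√(225 + (-2 + 4*(-1 + 3*(-2))²)²) = -√(225 + (-2 + 4*(-1 - 6)²)²) = -√(225 + (-2 + 4*(-7)²)²) = -√(225 + (-2 + 4*49)²) = -√(225 + (-2 + 196)²) = -√(225 + 194²) = -√(225 + 37636) = -√37861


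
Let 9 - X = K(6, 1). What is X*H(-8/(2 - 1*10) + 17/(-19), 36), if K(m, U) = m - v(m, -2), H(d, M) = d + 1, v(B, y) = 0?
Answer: 63/19 ≈ 3.3158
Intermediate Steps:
H(d, M) = 1 + d
K(m, U) = m (K(m, U) = m - 1*0 = m + 0 = m)
X = 3 (X = 9 - 1*6 = 9 - 6 = 3)
X*H(-8/(2 - 1*10) + 17/(-19), 36) = 3*(1 + (-8/(2 - 1*10) + 17/(-19))) = 3*(1 + (-8/(2 - 10) + 17*(-1/19))) = 3*(1 + (-8/(-8) - 17/19)) = 3*(1 + (-8*(-⅛) - 17/19)) = 3*(1 + (1 - 17/19)) = 3*(1 + 2/19) = 3*(21/19) = 63/19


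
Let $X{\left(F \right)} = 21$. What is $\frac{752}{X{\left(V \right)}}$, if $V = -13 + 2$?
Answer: $\frac{752}{21} \approx 35.81$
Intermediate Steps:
$V = -11$
$\frac{752}{X{\left(V \right)}} = \frac{752}{21}$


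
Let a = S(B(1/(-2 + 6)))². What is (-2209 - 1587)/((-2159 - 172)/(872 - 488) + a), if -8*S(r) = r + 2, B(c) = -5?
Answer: 485888/759 ≈ 640.17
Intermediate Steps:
S(r) = -¼ - r/8 (S(r) = -(r + 2)/8 = -(2 + r)/8 = -¼ - r/8)
a = 9/64 (a = (-¼ - ⅛*(-5))² = (-¼ + 5/8)² = (3/8)² = 9/64 ≈ 0.14063)
(-2209 - 1587)/((-2159 - 172)/(872 - 488) + a) = (-2209 - 1587)/((-2159 - 172)/(872 - 488) + 9/64) = -3796/(-2331/384 + 9/64) = -3796/(-2331*1/384 + 9/64) = -3796/(-777/128 + 9/64) = -3796/(-759/128) = -3796*(-128/759) = 485888/759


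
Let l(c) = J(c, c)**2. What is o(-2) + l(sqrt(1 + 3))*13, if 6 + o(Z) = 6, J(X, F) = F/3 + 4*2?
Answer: 8788/9 ≈ 976.44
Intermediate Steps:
J(X, F) = 8 + F/3 (J(X, F) = F*(1/3) + 8 = F/3 + 8 = 8 + F/3)
o(Z) = 0 (o(Z) = -6 + 6 = 0)
l(c) = (8 + c/3)**2
o(-2) + l(sqrt(1 + 3))*13 = 0 + ((24 + sqrt(1 + 3))**2/9)*13 = 0 + ((24 + sqrt(4))**2/9)*13 = 0 + ((24 + 2)**2/9)*13 = 0 + ((1/9)*26**2)*13 = 0 + ((1/9)*676)*13 = 0 + (676/9)*13 = 0 + 8788/9 = 8788/9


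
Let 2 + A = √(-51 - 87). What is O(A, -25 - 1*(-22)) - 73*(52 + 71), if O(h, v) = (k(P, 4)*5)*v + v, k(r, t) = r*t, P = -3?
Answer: -8802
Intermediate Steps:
A = -2 + I*√138 (A = -2 + √(-51 - 87) = -2 + √(-138) = -2 + I*√138 ≈ -2.0 + 11.747*I)
O(h, v) = -59*v (O(h, v) = (-3*4*5)*v + v = (-12*5)*v + v = -60*v + v = -59*v)
O(A, -25 - 1*(-22)) - 73*(52 + 71) = -59*(-25 - 1*(-22)) - 73*(52 + 71) = -59*(-25 + 22) - 73*123 = -59*(-3) - 8979 = 177 - 8979 = -8802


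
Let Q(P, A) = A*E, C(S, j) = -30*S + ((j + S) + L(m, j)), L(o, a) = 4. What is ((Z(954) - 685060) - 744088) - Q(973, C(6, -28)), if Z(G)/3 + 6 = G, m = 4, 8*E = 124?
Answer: -1423235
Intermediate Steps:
E = 31/2 (E = (⅛)*124 = 31/2 ≈ 15.500)
Z(G) = -18 + 3*G
C(S, j) = 4 + j - 29*S (C(S, j) = -30*S + ((j + S) + 4) = -30*S + ((S + j) + 4) = -30*S + (4 + S + j) = 4 + j - 29*S)
Q(P, A) = 31*A/2 (Q(P, A) = A*(31/2) = 31*A/2)
((Z(954) - 685060) - 744088) - Q(973, C(6, -28)) = (((-18 + 3*954) - 685060) - 744088) - 31*(4 - 28 - 29*6)/2 = (((-18 + 2862) - 685060) - 744088) - 31*(4 - 28 - 174)/2 = ((2844 - 685060) - 744088) - 31*(-198)/2 = (-682216 - 744088) - 1*(-3069) = -1426304 + 3069 = -1423235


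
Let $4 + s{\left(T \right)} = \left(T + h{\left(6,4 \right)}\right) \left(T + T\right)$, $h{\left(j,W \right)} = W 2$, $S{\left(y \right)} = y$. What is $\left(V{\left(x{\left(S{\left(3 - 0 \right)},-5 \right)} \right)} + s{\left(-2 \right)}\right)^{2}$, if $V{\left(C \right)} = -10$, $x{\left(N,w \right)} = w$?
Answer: $1444$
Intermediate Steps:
$h{\left(j,W \right)} = 2 W$
$s{\left(T \right)} = -4 + 2 T \left(8 + T\right)$ ($s{\left(T \right)} = -4 + \left(T + 2 \cdot 4\right) \left(T + T\right) = -4 + \left(T + 8\right) 2 T = -4 + \left(8 + T\right) 2 T = -4 + 2 T \left(8 + T\right)$)
$\left(V{\left(x{\left(S{\left(3 - 0 \right)},-5 \right)} \right)} + s{\left(-2 \right)}\right)^{2} = \left(-10 + \left(-4 + 2 \left(-2\right)^{2} + 16 \left(-2\right)\right)\right)^{2} = \left(-10 - 28\right)^{2} = \left(-38\right)^{2} = 1444$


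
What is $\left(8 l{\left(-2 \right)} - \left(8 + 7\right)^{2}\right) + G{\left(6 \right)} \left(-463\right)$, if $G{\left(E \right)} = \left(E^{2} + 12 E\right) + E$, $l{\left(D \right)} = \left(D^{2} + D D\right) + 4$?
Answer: $-52911$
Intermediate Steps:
$l{\left(D \right)} = 4 + 2 D^{2}$ ($l{\left(D \right)} = \left(D^{2} + D^{2}\right) + 4 = 2 D^{2} + 4 = 4 + 2 D^{2}$)
$G{\left(E \right)} = E^{2} + 13 E$
$\left(8 l{\left(-2 \right)} - \left(8 + 7\right)^{2}\right) + G{\left(6 \right)} \left(-463\right) = \left(8 \left(4 + 2 \left(-2\right)^{2}\right) - \left(8 + 7\right)^{2}\right) + 6 \left(13 + 6\right) \left(-463\right) = \left(8 \left(4 + 2 \cdot 4\right) - 15^{2}\right) + 6 \cdot 19 \left(-463\right) = \left(8 \left(4 + 8\right) - 225\right) + 114 \left(-463\right) = \left(8 \cdot 12 - 225\right) - 52782 = \left(96 - 225\right) - 52782 = -129 - 52782 = -52911$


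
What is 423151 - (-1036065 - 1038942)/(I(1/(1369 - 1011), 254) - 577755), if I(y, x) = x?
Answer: 244368050644/577501 ≈ 4.2315e+5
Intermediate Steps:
423151 - (-1036065 - 1038942)/(I(1/(1369 - 1011), 254) - 577755) = 423151 - (-1036065 - 1038942)/(254 - 577755) = 423151 - (-2075007)/(-577501) = 423151 - (-2075007)*(-1)/577501 = 423151 - 1*2075007/577501 = 423151 - 2075007/577501 = 244368050644/577501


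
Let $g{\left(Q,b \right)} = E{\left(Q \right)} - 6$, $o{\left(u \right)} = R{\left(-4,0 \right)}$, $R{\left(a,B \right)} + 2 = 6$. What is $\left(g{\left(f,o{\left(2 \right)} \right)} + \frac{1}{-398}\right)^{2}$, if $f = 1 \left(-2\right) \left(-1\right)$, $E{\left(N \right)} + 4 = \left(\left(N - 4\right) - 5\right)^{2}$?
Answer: $\frac{240901441}{158404} \approx 1520.8$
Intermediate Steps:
$E{\left(N \right)} = -4 + \left(-9 + N\right)^{2}$ ($E{\left(N \right)} = -4 + \left(\left(N - 4\right) - 5\right)^{2} = -4 + \left(\left(-4 + N\right) - 5\right)^{2} = -4 + \left(-9 + N\right)^{2}$)
$R{\left(a,B \right)} = 4$ ($R{\left(a,B \right)} = -2 + 6 = 4$)
$f = 2$ ($f = \left(-2\right) \left(-1\right) = 2$)
$o{\left(u \right)} = 4$
$g{\left(Q,b \right)} = -10 + \left(-9 + Q\right)^{2}$ ($g{\left(Q,b \right)} = \left(-4 + \left(-9 + Q\right)^{2}\right) - 6 = -10 + \left(-9 + Q\right)^{2}$)
$\left(g{\left(f,o{\left(2 \right)} \right)} + \frac{1}{-398}\right)^{2} = \left(\left(-10 + \left(-9 + 2\right)^{2}\right) + \frac{1}{-398}\right)^{2} = \left(\left(-10 + \left(-7\right)^{2}\right) - \frac{1}{398}\right)^{2} = \left(\left(-10 + 49\right) - \frac{1}{398}\right)^{2} = \left(39 - \frac{1}{398}\right)^{2} = \left(\frac{15521}{398}\right)^{2} = \frac{240901441}{158404}$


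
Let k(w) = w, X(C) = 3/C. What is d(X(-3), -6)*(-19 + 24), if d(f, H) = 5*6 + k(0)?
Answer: 150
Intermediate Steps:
d(f, H) = 30 (d(f, H) = 5*6 + 0 = 30 + 0 = 30)
d(X(-3), -6)*(-19 + 24) = 30*(-19 + 24) = 30*5 = 150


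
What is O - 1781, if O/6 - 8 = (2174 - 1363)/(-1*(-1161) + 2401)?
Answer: -3084040/1781 ≈ -1731.6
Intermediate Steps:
O = 87921/1781 (O = 48 + 6*((2174 - 1363)/(-1*(-1161) + 2401)) = 48 + 6*(811/(1161 + 2401)) = 48 + 6*(811/3562) = 48 + 2433/1781 = 87921/1781 ≈ 49.366)
O - 1781 = 87921/1781 - 1781 = -3084040/1781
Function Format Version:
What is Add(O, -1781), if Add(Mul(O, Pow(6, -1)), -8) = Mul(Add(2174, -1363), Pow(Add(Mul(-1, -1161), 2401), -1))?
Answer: Rational(-3084040, 1781) ≈ -1731.6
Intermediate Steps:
O = Rational(87921, 1781) (O = Add(48, Mul(6, Mul(Add(2174, -1363), Pow(Add(Mul(-1, -1161), 2401), -1)))) = Add(48, Mul(6, Mul(811, Pow(Add(1161, 2401), -1)))) = Add(48, Mul(6, Mul(811, Pow(3562, -1)))) = Add(48, Mul(6, Mul(811, Rational(1, 3562)))) = Add(48, Mul(6, Rational(811, 3562))) = Add(48, Rational(2433, 1781)) = Rational(87921, 1781) ≈ 49.366)
Add(O, -1781) = Add(Rational(87921, 1781), -1781) = Rational(-3084040, 1781)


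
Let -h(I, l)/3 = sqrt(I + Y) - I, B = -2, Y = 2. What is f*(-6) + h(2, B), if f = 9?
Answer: -54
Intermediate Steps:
h(I, l) = -3*sqrt(2 + I) + 3*I (h(I, l) = -3*(sqrt(I + 2) - I) = -3*(sqrt(2 + I) - I) = -3*sqrt(2 + I) + 3*I)
f*(-6) + h(2, B) = 9*(-6) + (-3*sqrt(2 + 2) + 3*2) = -54 + (-3*sqrt(4) + 6) = -54 + (-3*2 + 6) = -54 + (-6 + 6) = -54 + 0 = -54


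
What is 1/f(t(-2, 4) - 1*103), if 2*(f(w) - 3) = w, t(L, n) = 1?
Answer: -1/48 ≈ -0.020833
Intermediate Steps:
f(w) = 3 + w/2
1/f(t(-2, 4) - 1*103) = 1/(3 + (1 - 1*103)/2) = 1/(3 + (1 - 103)/2) = 1/(3 + (1/2)*(-102)) = 1/(3 - 51) = 1/(-48) = -1/48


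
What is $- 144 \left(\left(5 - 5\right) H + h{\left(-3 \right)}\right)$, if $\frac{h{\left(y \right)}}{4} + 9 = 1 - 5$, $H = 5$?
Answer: $7488$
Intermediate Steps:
$h{\left(y \right)} = -52$ ($h{\left(y \right)} = -36 + 4 \left(1 - 5\right) = -36 + 4 \left(-4\right) = -36 - 16 = -52$)
$- 144 \left(\left(5 - 5\right) H + h{\left(-3 \right)}\right) = - 144 \left(\left(5 - 5\right) 5 - 52\right) = - 144 \left(0 \cdot 5 - 52\right) = - 144 \left(0 - 52\right) = \left(-144\right) \left(-52\right) = 7488$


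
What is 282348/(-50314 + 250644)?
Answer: 6138/4355 ≈ 1.4094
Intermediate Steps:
282348/(-50314 + 250644) = 282348/200330 = 282348*(1/200330) = 6138/4355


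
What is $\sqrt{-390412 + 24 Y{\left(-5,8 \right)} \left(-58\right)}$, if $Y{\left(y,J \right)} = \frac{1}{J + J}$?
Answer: $i \sqrt{390499} \approx 624.9 i$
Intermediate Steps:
$Y{\left(y,J \right)} = \frac{1}{2 J}$
$\sqrt{-390412 + 24 Y{\left(-5,8 \right)} \left(-58\right)} = \sqrt{-390412 + 24 \frac{1}{2 \cdot 8} \left(-58\right)} = \sqrt{-390412 + 24 \cdot \frac{1}{2} \cdot \frac{1}{8} \left(-58\right)} = \sqrt{-390412 + 24 \cdot \frac{1}{16} \left(-58\right)} = \sqrt{-390412 + \frac{3}{2} \left(-58\right)} = \sqrt{-390412 - 87} = \sqrt{-390499} = i \sqrt{390499}$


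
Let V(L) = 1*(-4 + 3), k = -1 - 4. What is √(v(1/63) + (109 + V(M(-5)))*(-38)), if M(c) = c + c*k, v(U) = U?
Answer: I*√1809857/21 ≈ 64.062*I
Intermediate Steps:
k = -5
M(c) = -4*c (M(c) = c + c*(-5) = c - 5*c = -4*c)
V(L) = -1 (V(L) = 1*(-1) = -1)
√(v(1/63) + (109 + V(M(-5)))*(-38)) = √(1/63 + (109 - 1)*(-38)) = √(1/63 + 108*(-38)) = √(1/63 - 4104) = √(-258551/63) = I*√1809857/21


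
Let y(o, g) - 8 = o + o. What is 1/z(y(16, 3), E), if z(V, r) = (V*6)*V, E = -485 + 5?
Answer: 1/9600 ≈ 0.00010417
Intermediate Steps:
E = -480
y(o, g) = 8 + 2*o (y(o, g) = 8 + (o + o) = 8 + 2*o)
z(V, r) = 6*V**2 (z(V, r) = (6*V)*V = 6*V**2)
1/z(y(16, 3), E) = 1/(6*(8 + 2*16)**2) = 1/(6*(8 + 32)**2) = 1/(6*40**2) = 1/(6*1600) = 1/9600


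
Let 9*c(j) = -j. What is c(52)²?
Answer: 2704/81 ≈ 33.383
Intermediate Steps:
c(j) = -j/9 (c(j) = (-j)/9 = -j/9)
c(52)² = (-⅑*52)² = (-52/9)² = 2704/81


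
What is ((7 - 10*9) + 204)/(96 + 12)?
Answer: 121/108 ≈ 1.1204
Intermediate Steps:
((7 - 10*9) + 204)/(96 + 12) = ((7 - 90) + 204)/108 = (-83 + 204)*(1/108) = 121*(1/108) = 121/108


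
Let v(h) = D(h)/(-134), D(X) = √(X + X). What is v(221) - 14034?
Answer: -14034 - √442/134 ≈ -14034.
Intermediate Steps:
D(X) = √2*√X (D(X) = √(2*X) = √2*√X)
v(h) = -√2*√h/134 (v(h) = (√2*√h)/(-134) = (√2*√h)*(-1/134) = -√2*√h/134)
v(221) - 14034 = -√2*√221/134 - 14034 = -√442/134 - 14034 = -14034 - √442/134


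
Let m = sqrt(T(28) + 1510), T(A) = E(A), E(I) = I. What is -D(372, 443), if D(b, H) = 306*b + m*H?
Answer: -113832 - 443*sqrt(1538) ≈ -1.3121e+5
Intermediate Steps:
T(A) = A
m = sqrt(1538) (m = sqrt(28 + 1510) = sqrt(1538) ≈ 39.217)
D(b, H) = 306*b + H*sqrt(1538) (D(b, H) = 306*b + sqrt(1538)*H = 306*b + H*sqrt(1538))
-D(372, 443) = -(306*372 + 443*sqrt(1538)) = -(113832 + 443*sqrt(1538)) = -113832 - 443*sqrt(1538)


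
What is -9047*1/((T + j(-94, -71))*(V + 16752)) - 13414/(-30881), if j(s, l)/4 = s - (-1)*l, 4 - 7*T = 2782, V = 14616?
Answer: 3114814726945/7166259188784 ≈ 0.43465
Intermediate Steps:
T = -2778/7 (T = 4/7 - 1/7*2782 = 4/7 - 2782/7 = -2778/7 ≈ -396.86)
j(s, l) = 4*l + 4*s (j(s, l) = 4*(s - (-1)*l) = 4*(s + l) = 4*(l + s) = 4*l + 4*s)
-9047*1/((T + j(-94, -71))*(V + 16752)) - 13414/(-30881) = -9047*1/((14616 + 16752)*(-2778/7 + (4*(-71) + 4*(-94)))) - 13414/(-30881) = -9047*1/(31368*(-2778/7 + (-284 - 376))) - 13414*(-1/30881) = -9047*1/(31368*(-2778/7 - 660)) + 13414/30881 = -9047/(31368*(-7398/7)) + 13414/30881 = -9047/(-232060464/7) + 13414/30881 = -9047*(-7/232060464) + 13414/30881 = 63329/232060464 + 13414/30881 = 3114814726945/7166259188784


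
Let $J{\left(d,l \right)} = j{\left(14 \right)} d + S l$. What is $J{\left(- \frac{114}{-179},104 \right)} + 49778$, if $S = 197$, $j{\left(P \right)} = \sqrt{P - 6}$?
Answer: $70266 + \frac{228 \sqrt{2}}{179} \approx 70268.0$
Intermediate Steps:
$j{\left(P \right)} = \sqrt{-6 + P}$
$J{\left(d,l \right)} = 197 l + 2 d \sqrt{2}$ ($J{\left(d,l \right)} = \sqrt{-6 + 14} d + 197 l = \sqrt{8} d + 197 l = 2 \sqrt{2} d + 197 l = 2 d \sqrt{2} + 197 l = 197 l + 2 d \sqrt{2}$)
$J{\left(- \frac{114}{-179},104 \right)} + 49778 = \left(197 \cdot 104 + 2 \left(- \frac{114}{-179}\right) \sqrt{2}\right) + 49778 = \left(20488 + 2 \left(\left(-114\right) \left(- \frac{1}{179}\right)\right) \sqrt{2}\right) + 49778 = \left(20488 + 2 \cdot \frac{114}{179} \sqrt{2}\right) + 49778 = \left(20488 + \frac{228 \sqrt{2}}{179}\right) + 49778 = 70266 + \frac{228 \sqrt{2}}{179}$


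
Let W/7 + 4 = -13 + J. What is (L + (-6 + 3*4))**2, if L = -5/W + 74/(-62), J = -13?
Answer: 39551521/1695204 ≈ 23.331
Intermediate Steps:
W = -210 (W = -28 + 7*(-13 - 13) = -28 + 7*(-26) = -28 - 182 = -210)
L = -1523/1302 (L = -5/(-210) + 74/(-62) = -5*(-1/210) + 74*(-1/62) = 1/42 - 37/31 = -1523/1302 ≈ -1.1697)
(L + (-6 + 3*4))**2 = (-1523/1302 + (-6 + 3*4))**2 = (-1523/1302 + (-6 + 12))**2 = (-1523/1302 + 6)**2 = (6289/1302)**2 = 39551521/1695204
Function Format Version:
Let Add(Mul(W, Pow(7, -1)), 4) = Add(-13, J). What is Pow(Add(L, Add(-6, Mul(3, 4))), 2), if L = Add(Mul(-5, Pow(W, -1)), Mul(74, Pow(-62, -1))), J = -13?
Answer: Rational(39551521, 1695204) ≈ 23.331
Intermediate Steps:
W = -210 (W = Add(-28, Mul(7, Add(-13, -13))) = Add(-28, Mul(7, -26)) = Add(-28, -182) = -210)
L = Rational(-1523, 1302) (L = Add(Mul(-5, Pow(-210, -1)), Mul(74, Pow(-62, -1))) = Add(Mul(-5, Rational(-1, 210)), Mul(74, Rational(-1, 62))) = Add(Rational(1, 42), Rational(-37, 31)) = Rational(-1523, 1302) ≈ -1.1697)
Pow(Add(L, Add(-6, Mul(3, 4))), 2) = Pow(Add(Rational(-1523, 1302), Add(-6, Mul(3, 4))), 2) = Pow(Add(Rational(-1523, 1302), Add(-6, 12)), 2) = Pow(Add(Rational(-1523, 1302), 6), 2) = Pow(Rational(6289, 1302), 2) = Rational(39551521, 1695204)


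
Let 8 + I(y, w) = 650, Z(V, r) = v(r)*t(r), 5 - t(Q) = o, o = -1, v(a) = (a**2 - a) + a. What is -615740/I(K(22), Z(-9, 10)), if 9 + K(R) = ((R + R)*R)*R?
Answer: -307870/321 ≈ -959.10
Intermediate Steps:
v(a) = a**2
t(Q) = 6 (t(Q) = 5 - 1*(-1) = 5 + 1 = 6)
Z(V, r) = 6*r**2 (Z(V, r) = r**2*6 = 6*r**2)
K(R) = -9 + 2*R**3 (K(R) = -9 + ((R + R)*R)*R = -9 + ((2*R)*R)*R = -9 + (2*R**2)*R = -9 + 2*R**3)
I(y, w) = 642 (I(y, w) = -8 + 650 = 642)
-615740/I(K(22), Z(-9, 10)) = -615740/642 = -615740*1/642 = -307870/321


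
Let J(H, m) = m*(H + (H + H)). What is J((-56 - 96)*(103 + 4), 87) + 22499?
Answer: -4222405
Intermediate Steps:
J(H, m) = 3*H*m (J(H, m) = m*(H + 2*H) = m*(3*H) = 3*H*m)
J((-56 - 96)*(103 + 4), 87) + 22499 = 3*((-56 - 96)*(103 + 4))*87 + 22499 = 3*(-152*107)*87 + 22499 = 3*(-16264)*87 + 22499 = -4244904 + 22499 = -4222405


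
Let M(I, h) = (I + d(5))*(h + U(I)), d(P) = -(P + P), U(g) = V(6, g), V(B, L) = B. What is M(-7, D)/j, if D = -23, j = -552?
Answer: -289/552 ≈ -0.52355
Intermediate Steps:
U(g) = 6
d(P) = -2*P
M(I, h) = (-10 + I)*(6 + h) (M(I, h) = (I - 2*5)*(h + 6) = (I - 10)*(6 + h) = (-10 + I)*(6 + h))
M(-7, D)/j = (-60 - 10*(-23) + 6*(-7) - 7*(-23))/(-552) = (-60 + 230 - 42 + 161)*(-1/552) = 289*(-1/552) = -289/552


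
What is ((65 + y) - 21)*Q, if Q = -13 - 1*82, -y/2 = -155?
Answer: -33630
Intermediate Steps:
y = 310 (y = -2*(-155) = 310)
Q = -95 (Q = -13 - 82 = -95)
((65 + y) - 21)*Q = ((65 + 310) - 21)*(-95) = (375 - 21)*(-95) = 354*(-95) = -33630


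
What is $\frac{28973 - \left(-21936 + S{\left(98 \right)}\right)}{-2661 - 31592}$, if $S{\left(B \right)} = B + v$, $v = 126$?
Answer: $- \frac{50685}{34253} \approx -1.4797$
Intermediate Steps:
$S{\left(B \right)} = 126 + B$ ($S{\left(B \right)} = B + 126 = 126 + B$)
$\frac{28973 - \left(-21936 + S{\left(98 \right)}\right)}{-2661 - 31592} = \frac{28973 + \left(21936 - \left(126 + 98\right)\right)}{-2661 - 31592} = \frac{28973 + \left(21936 - 224\right)}{-34253} = \left(28973 + \left(21936 - 224\right)\right) \left(- \frac{1}{34253}\right) = \left(28973 + 21712\right) \left(- \frac{1}{34253}\right) = 50685 \left(- \frac{1}{34253}\right) = - \frac{50685}{34253}$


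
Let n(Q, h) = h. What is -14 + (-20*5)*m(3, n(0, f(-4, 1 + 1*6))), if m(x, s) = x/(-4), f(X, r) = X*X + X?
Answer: 61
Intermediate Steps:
f(X, r) = X + X² (f(X, r) = X² + X = X + X²)
m(x, s) = -x/4 (m(x, s) = x*(-¼) = -x/4)
-14 + (-20*5)*m(3, n(0, f(-4, 1 + 1*6))) = -14 + (-20*5)*(-¼*3) = -14 - 100*(-¾) = -14 + 75 = 61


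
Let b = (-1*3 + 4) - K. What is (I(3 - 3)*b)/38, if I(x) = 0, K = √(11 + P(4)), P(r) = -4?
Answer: 0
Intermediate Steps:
K = √7 (K = √(11 - 4) = √7 ≈ 2.6458)
b = 1 - √7 (b = (-1*3 + 4) - √7 = (-3 + 4) - √7 = 1 - √7 ≈ -1.6458)
(I(3 - 3)*b)/38 = (0*(1 - √7))/38 = 0*(1/38) = 0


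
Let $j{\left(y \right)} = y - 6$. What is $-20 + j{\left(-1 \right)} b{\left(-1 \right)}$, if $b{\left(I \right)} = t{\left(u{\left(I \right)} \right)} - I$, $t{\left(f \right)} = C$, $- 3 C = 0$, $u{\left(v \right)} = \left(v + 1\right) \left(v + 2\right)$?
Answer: $-27$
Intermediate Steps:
$u{\left(v \right)} = \left(1 + v\right) \left(2 + v\right)$
$C = 0$ ($C = \left(- \frac{1}{3}\right) 0 = 0$)
$t{\left(f \right)} = 0$
$j{\left(y \right)} = -6 + y$ ($j{\left(y \right)} = y - 6 = -6 + y$)
$b{\left(I \right)} = - I$ ($b{\left(I \right)} = 0 - I = - I$)
$-20 + j{\left(-1 \right)} b{\left(-1 \right)} = -20 + \left(-6 - 1\right) \left(\left(-1\right) \left(-1\right)\right) = -20 - 7 = -27$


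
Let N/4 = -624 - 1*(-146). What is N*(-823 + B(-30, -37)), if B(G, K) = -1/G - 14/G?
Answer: 1572620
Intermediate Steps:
N = -1912 (N = 4*(-624 - 1*(-146)) = 4*(-624 + 146) = 4*(-478) = -1912)
B(G, K) = -15/G
N*(-823 + B(-30, -37)) = -1912*(-823 - 15/(-30)) = -1912*(-823 - 15*(-1/30)) = -1912*(-823 + ½) = -1912*(-1645/2) = 1572620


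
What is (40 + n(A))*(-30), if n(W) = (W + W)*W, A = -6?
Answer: -3360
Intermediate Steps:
n(W) = 2*W² (n(W) = (2*W)*W = 2*W²)
(40 + n(A))*(-30) = (40 + 2*(-6)²)*(-30) = (40 + 2*36)*(-30) = (40 + 72)*(-30) = 112*(-30) = -3360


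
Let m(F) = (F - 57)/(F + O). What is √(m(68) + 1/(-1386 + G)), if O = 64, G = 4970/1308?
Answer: √2430142810347/5423754 ≈ 0.28742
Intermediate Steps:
G = 2485/654 (G = 4970*(1/1308) = 2485/654 ≈ 3.7997)
m(F) = (-57 + F)/(64 + F) (m(F) = (F - 57)/(F + 64) = (-57 + F)/(64 + F))
√(m(68) + 1/(-1386 + G)) = √((-57 + 68)/(64 + 68) + 1/(-1386 + 2485/654)) = √(11/132 + 1/(-903959/654)) = √((1/132)*11 - 654/903959) = √(1/12 - 654/903959) = √(896111/10847508) = √2430142810347/5423754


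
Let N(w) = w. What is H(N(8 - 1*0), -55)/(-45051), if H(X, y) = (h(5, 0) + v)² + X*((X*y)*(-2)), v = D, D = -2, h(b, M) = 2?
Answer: -7040/45051 ≈ -0.15627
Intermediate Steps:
v = -2
H(X, y) = -2*y*X² (H(X, y) = (2 - 2)² + X*((X*y)*(-2)) = 0² + X*(-2*X*y) = 0 - 2*y*X² = -2*y*X²)
H(N(8 - 1*0), -55)/(-45051) = -2*(-55)*(8 - 1*0)²/(-45051) = -2*(-55)*(8 + 0)²*(-1/45051) = -2*(-55)*8²*(-1/45051) = -2*(-55)*64*(-1/45051) = 7040*(-1/45051) = -7040/45051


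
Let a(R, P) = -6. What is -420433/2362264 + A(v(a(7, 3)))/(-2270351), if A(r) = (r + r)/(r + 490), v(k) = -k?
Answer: -29590446713171/166258221474584 ≈ -0.17798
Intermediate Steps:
A(r) = 2*r/(490 + r) (A(r) = (2*r)/(490 + r) = 2*r/(490 + r))
-420433/2362264 + A(v(a(7, 3)))/(-2270351) = -420433/2362264 + (2*(-1*(-6))/(490 - 1*(-6)))/(-2270351) = -420433*1/2362264 + (2*6/(490 + 6))*(-1/2270351) = -420433/2362264 + (2*6/496)*(-1/2270351) = -420433/2362264 + (2*6*(1/496))*(-1/2270351) = -420433/2362264 + (3/124)*(-1/2270351) = -420433/2362264 - 3/281523524 = -29590446713171/166258221474584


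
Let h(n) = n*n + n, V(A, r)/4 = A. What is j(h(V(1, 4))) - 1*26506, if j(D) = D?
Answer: -26486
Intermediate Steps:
V(A, r) = 4*A
h(n) = n + n² (h(n) = n² + n = n + n²)
j(h(V(1, 4))) - 1*26506 = (4*1)*(1 + 4*1) - 1*26506 = 4*(1 + 4) - 26506 = 4*5 - 26506 = 20 - 26506 = -26486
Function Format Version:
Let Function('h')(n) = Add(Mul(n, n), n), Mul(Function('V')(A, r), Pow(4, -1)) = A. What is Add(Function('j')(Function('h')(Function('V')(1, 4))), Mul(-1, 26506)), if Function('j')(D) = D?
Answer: -26486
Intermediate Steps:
Function('V')(A, r) = Mul(4, A)
Function('h')(n) = Add(n, Pow(n, 2)) (Function('h')(n) = Add(Pow(n, 2), n) = Add(n, Pow(n, 2)))
Add(Function('j')(Function('h')(Function('V')(1, 4))), Mul(-1, 26506)) = Add(Mul(Mul(4, 1), Add(1, Mul(4, 1))), Mul(-1, 26506)) = Add(Mul(4, Add(1, 4)), -26506) = Add(Mul(4, 5), -26506) = Add(20, -26506) = -26486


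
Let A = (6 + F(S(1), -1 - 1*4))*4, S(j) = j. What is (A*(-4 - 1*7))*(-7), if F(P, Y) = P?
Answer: 2156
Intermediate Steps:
A = 28 (A = (6 + 1)*4 = 7*4 = 28)
(A*(-4 - 1*7))*(-7) = (28*(-4 - 1*7))*(-7) = (28*(-4 - 7))*(-7) = (28*(-11))*(-7) = -308*(-7) = 2156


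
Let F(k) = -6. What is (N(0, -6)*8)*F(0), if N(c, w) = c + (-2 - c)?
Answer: 96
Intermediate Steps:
N(c, w) = -2
(N(0, -6)*8)*F(0) = -2*8*(-6) = -16*(-6) = 96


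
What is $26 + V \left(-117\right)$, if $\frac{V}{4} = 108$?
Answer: $-50518$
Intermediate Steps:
$V = 432$ ($V = 4 \cdot 108 = 432$)
$26 + V \left(-117\right) = 26 + 432 \left(-117\right) = 26 - 50544 = -50518$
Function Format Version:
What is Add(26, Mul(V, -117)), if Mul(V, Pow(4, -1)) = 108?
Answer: -50518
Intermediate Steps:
V = 432 (V = Mul(4, 108) = 432)
Add(26, Mul(V, -117)) = Add(26, Mul(432, -117)) = Add(26, -50544) = -50518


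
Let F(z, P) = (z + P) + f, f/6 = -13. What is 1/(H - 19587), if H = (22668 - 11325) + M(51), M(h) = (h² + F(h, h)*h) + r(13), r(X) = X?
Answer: -1/4406 ≈ -0.00022696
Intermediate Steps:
f = -78 (f = 6*(-13) = -78)
F(z, P) = -78 + P + z (F(z, P) = (z + P) - 78 = (P + z) - 78 = -78 + P + z)
M(h) = 13 + h² + h*(-78 + 2*h) (M(h) = (h² + (-78 + h + h)*h) + 13 = (h² + (-78 + 2*h)*h) + 13 = (h² + h*(-78 + 2*h)) + 13 = 13 + h² + h*(-78 + 2*h))
H = 15181 (H = (22668 - 11325) + (13 - 78*51 + 3*51²) = 11343 + (13 - 3978 + 3*2601) = 11343 + (13 - 3978 + 7803) = 11343 + 3838 = 15181)
1/(H - 19587) = 1/(15181 - 19587) = 1/(-4406) = -1/4406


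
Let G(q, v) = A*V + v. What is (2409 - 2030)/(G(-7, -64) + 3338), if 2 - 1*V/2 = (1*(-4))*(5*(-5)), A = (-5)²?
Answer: -379/1626 ≈ -0.23309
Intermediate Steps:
A = 25
V = -196 (V = 4 - 2*1*(-4)*5*(-5) = 4 - (-8)*(-25) = 4 - 2*100 = 4 - 200 = -196)
G(q, v) = -4900 + v (G(q, v) = 25*(-196) + v = -4900 + v)
(2409 - 2030)/(G(-7, -64) + 3338) = (2409 - 2030)/((-4900 - 64) + 3338) = 379/(-4964 + 3338) = 379/(-1626) = 379*(-1/1626) = -379/1626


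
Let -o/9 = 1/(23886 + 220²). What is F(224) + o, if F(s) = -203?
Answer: -14674067/72286 ≈ -203.00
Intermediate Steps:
o = -9/72286 (o = -9/(23886 + 220²) = -9/(23886 + 48400) = -9/72286 ≈ -0.00012451)
F(224) + o = -203 - 9/72286 = -14674067/72286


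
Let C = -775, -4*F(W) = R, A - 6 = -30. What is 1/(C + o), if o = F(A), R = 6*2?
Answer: -1/778 ≈ -0.0012853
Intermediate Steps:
A = -24 (A = 6 - 30 = -24)
R = 12
F(W) = -3 (F(W) = -1/4*12 = -3)
o = -3
1/(C + o) = 1/(-775 - 3) = 1/(-778) = -1/778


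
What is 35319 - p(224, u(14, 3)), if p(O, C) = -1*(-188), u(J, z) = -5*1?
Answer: 35131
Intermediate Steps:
u(J, z) = -5
p(O, C) = 188
35319 - p(224, u(14, 3)) = 35319 - 1*188 = 35319 - 188 = 35131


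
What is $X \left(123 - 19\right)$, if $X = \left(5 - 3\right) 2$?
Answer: $416$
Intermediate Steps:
$X = 4$ ($X = 2 \cdot 2 = 4$)
$X \left(123 - 19\right) = 4 \left(123 - 19\right) = 4 \cdot 104 = 416$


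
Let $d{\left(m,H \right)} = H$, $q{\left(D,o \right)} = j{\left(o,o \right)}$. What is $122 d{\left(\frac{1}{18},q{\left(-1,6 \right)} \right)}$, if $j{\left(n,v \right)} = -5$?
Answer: $-610$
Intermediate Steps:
$q{\left(D,o \right)} = -5$
$122 d{\left(\frac{1}{18},q{\left(-1,6 \right)} \right)} = 122 \left(-5\right) = -610$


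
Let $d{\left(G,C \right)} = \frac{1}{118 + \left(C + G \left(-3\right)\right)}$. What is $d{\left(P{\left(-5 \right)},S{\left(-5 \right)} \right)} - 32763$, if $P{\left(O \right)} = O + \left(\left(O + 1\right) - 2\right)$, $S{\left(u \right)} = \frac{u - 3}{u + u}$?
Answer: $- \frac{24867112}{759} \approx -32763.0$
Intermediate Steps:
$S{\left(u \right)} = \frac{-3 + u}{2 u}$
$P{\left(O \right)} = -1 + 2 O$ ($P{\left(O \right)} = O + \left(\left(1 + O\right) - 2\right) = O + \left(-1 + O\right) = -1 + 2 O$)
$d{\left(G,C \right)} = \frac{1}{118 + C - 3 G}$ ($d{\left(G,C \right)} = \frac{1}{118 + \left(C - 3 G\right)} = \frac{1}{118 + C - 3 G}$)
$d{\left(P{\left(-5 \right)},S{\left(-5 \right)} \right)} - 32763 = \frac{1}{118 + \frac{-3 - 5}{2 \left(-5\right)} - 3 \left(-1 + 2 \left(-5\right)\right)} - 32763 = \frac{1}{118 + \frac{1}{2} \left(- \frac{1}{5}\right) \left(-8\right) - 3 \left(-1 - 10\right)} - 32763 = \frac{1}{118 + \frac{4}{5} - -33} - 32763 = \frac{1}{118 + \frac{4}{5} + 33} - 32763 = \frac{1}{\frac{759}{5}} - 32763 = \frac{5}{759} - 32763 = - \frac{24867112}{759}$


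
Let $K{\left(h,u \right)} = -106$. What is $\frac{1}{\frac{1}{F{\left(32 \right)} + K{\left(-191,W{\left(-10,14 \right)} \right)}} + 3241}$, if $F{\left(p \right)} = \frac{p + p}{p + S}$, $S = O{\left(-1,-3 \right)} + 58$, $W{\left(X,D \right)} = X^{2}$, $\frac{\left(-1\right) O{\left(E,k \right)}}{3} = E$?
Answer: $\frac{9794}{31742261} \approx 0.00030855$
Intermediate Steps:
$O{\left(E,k \right)} = - 3 E$
$S = 61$ ($S = \left(-3\right) \left(-1\right) + 58 = 3 + 58 = 61$)
$F{\left(p \right)} = \frac{2 p}{61 + p}$ ($F{\left(p \right)} = \frac{p + p}{p + 61} = \frac{2 p}{61 + p}$)
$\frac{1}{\frac{1}{F{\left(32 \right)} + K{\left(-191,W{\left(-10,14 \right)} \right)}} + 3241} = \frac{1}{\frac{1}{2 \cdot 32 \frac{1}{61 + 32} - 106} + 3241} = \frac{1}{\frac{1}{2 \cdot 32 \cdot \frac{1}{93} - 106} + 3241} = \frac{1}{\frac{1}{\frac{64}{93} - 106} + 3241} = \frac{1}{\frac{1}{- \frac{9794}{93}} + 3241} = \frac{1}{- \frac{93}{9794} + 3241} = \frac{1}{\frac{31742261}{9794}} = \frac{9794}{31742261}$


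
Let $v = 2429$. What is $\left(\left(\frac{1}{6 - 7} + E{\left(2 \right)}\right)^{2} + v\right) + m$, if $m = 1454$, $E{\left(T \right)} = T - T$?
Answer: $3884$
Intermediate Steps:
$E{\left(T \right)} = 0$
$\left(\left(\frac{1}{6 - 7} + E{\left(2 \right)}\right)^{2} + v\right) + m = \left(\left(\frac{1}{6 - 7} + 0\right)^{2} + 2429\right) + 1454 = \left(\left(\frac{1}{-1} + 0\right)^{2} + 2429\right) + 1454 = \left(\left(-1 + 0\right)^{2} + 2429\right) + 1454 = \left(\left(-1\right)^{2} + 2429\right) + 1454 = \left(1 + 2429\right) + 1454 = 2430 + 1454 = 3884$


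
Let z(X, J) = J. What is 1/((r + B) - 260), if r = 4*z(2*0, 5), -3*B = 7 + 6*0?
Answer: -3/727 ≈ -0.0041265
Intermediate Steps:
B = -7/3 (B = -(7 + 6*0)/3 = -(7 + 0)/3 = -⅓*7 = -7/3 ≈ -2.3333)
r = 20 (r = 4*5 = 20)
1/((r + B) - 260) = 1/((20 - 7/3) - 260) = 1/(53/3 - 260) = 1/(-727/3) = -3/727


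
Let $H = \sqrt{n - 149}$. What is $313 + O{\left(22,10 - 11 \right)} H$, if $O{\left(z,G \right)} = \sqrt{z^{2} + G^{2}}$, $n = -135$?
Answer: $313 + 2 i \sqrt{34435} \approx 313.0 + 371.13 i$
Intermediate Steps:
$H = 2 i \sqrt{71}$ ($H = \sqrt{-135 - 149} = \sqrt{-284} = 2 i \sqrt{71} \approx 16.852 i$)
$O{\left(z,G \right)} = \sqrt{G^{2} + z^{2}}$
$313 + O{\left(22,10 - 11 \right)} H = 313 + \sqrt{\left(10 - 11\right)^{2} + 22^{2}} \cdot 2 i \sqrt{71} = 313 + \sqrt{\left(-1\right)^{2} + 484} \cdot 2 i \sqrt{71} = 313 + \sqrt{1 + 484} \cdot 2 i \sqrt{71} = 313 + \sqrt{485} \cdot 2 i \sqrt{71} = 313 + 2 i \sqrt{34435}$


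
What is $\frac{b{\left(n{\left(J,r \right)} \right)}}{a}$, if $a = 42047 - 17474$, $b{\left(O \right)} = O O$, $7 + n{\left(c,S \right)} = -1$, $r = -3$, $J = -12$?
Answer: $\frac{64}{24573} \approx 0.0026045$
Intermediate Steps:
$n{\left(c,S \right)} = -8$ ($n{\left(c,S \right)} = -7 - 1 = -8$)
$b{\left(O \right)} = O^{2}$
$a = 24573$ ($a = 42047 - 17474 = 24573$)
$\frac{b{\left(n{\left(J,r \right)} \right)}}{a} = \frac{\left(-8\right)^{2}}{24573} = 64 \cdot \frac{1}{24573} = \frac{64}{24573}$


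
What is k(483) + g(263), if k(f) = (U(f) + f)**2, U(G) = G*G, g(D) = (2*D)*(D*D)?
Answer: 54685730878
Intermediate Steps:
g(D) = 2*D**3 (g(D) = (2*D)*D**2 = 2*D**3)
U(G) = G**2
k(f) = (f + f**2)**2 (k(f) = (f**2 + f)**2 = (f + f**2)**2)
k(483) + g(263) = 483**2*(1 + 483)**2 + 2*263**3 = 233289*484**2 + 2*18191447 = 233289*234256 + 36382894 = 54649347984 + 36382894 = 54685730878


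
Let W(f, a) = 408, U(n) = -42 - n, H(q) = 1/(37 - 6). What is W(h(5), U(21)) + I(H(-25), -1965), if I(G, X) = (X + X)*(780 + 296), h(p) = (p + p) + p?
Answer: -4228272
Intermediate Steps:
h(p) = 3*p (h(p) = 2*p + p = 3*p)
H(q) = 1/31
I(G, X) = 2152*X (I(G, X) = (2*X)*1076 = 2152*X)
W(h(5), U(21)) + I(H(-25), -1965) = 408 + 2152*(-1965) = 408 - 4228680 = -4228272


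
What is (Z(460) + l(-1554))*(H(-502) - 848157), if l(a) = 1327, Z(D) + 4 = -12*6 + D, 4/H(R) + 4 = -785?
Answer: -1144994145547/789 ≈ -1.4512e+9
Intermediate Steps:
H(R) = -4/789 (H(R) = 4/(-4 - 785) = 4/(-789) = 4*(-1/789) = -4/789)
Z(D) = -76 + D (Z(D) = -4 + (-12*6 + D) = -4 + (-72 + D) = -76 + D)
(Z(460) + l(-1554))*(H(-502) - 848157) = ((-76 + 460) + 1327)*(-4/789 - 848157) = (384 + 1327)*(-669195877/789) = 1711*(-669195877/789) = -1144994145547/789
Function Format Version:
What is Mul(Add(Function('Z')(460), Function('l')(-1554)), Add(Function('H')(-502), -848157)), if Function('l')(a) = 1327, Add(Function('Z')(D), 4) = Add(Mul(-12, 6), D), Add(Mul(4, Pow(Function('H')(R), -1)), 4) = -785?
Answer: Rational(-1144994145547, 789) ≈ -1.4512e+9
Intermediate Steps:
Function('H')(R) = Rational(-4, 789) (Function('H')(R) = Mul(4, Pow(Add(-4, -785), -1)) = Mul(4, Pow(-789, -1)) = Mul(4, Rational(-1, 789)) = Rational(-4, 789))
Function('Z')(D) = Add(-76, D) (Function('Z')(D) = Add(-4, Add(Mul(-12, 6), D)) = Add(-4, Add(-72, D)) = Add(-76, D))
Mul(Add(Function('Z')(460), Function('l')(-1554)), Add(Function('H')(-502), -848157)) = Mul(Add(Add(-76, 460), 1327), Add(Rational(-4, 789), -848157)) = Mul(Add(384, 1327), Rational(-669195877, 789)) = Mul(1711, Rational(-669195877, 789)) = Rational(-1144994145547, 789)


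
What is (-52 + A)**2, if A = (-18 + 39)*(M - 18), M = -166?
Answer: 15335056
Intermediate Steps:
A = -3864 (A = (-18 + 39)*(-166 - 18) = 21*(-184) = -3864)
(-52 + A)**2 = (-52 - 3864)**2 = (-3916)**2 = 15335056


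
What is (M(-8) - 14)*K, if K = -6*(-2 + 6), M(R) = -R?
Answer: 144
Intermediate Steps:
K = -24 (K = -6*4 = -24)
(M(-8) - 14)*K = (-1*(-8) - 14)*(-24) = (8 - 14)*(-24) = -6*(-24) = 144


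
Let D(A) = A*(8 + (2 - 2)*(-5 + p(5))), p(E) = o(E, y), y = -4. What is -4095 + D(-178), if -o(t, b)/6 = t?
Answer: -5519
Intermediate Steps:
o(t, b) = -6*t
p(E) = -6*E
D(A) = 8*A (D(A) = A*(8 + (2 - 2)*(-5 - 6*5)) = A*(8 + 0*(-5 - 30)) = A*(8 + 0*(-35)) = A*(8 + 0) = A*8 = 8*A)
-4095 + D(-178) = -4095 + 8*(-178) = -4095 - 1424 = -5519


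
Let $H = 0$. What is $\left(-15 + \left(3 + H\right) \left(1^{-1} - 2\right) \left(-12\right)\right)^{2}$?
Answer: $441$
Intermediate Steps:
$\left(-15 + \left(3 + H\right) \left(1^{-1} - 2\right) \left(-12\right)\right)^{2} = \left(-15 + \left(3 + 0\right) \left(1^{-1} - 2\right) \left(-12\right)\right)^{2} = \left(-15 + 3 \left(1 - 2\right) \left(-12\right)\right)^{2} = \left(-15 + 3 \left(-1\right) \left(-12\right)\right)^{2} = \left(-15 - -36\right)^{2} = \left(-15 + 36\right)^{2} = 21^{2} = 441$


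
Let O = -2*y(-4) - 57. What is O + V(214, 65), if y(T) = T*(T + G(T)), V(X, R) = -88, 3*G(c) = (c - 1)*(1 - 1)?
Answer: -177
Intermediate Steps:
G(c) = 0 (G(c) = ((c - 1)*(1 - 1))/3 = ((-1 + c)*0)/3 = (⅓)*0 = 0)
y(T) = T² (y(T) = T*(T + 0) = T*T = T²)
O = -89 (O = -2*(-4)² - 57 = -2*16 - 57 = -32 - 57 = -89)
O + V(214, 65) = -89 - 88 = -177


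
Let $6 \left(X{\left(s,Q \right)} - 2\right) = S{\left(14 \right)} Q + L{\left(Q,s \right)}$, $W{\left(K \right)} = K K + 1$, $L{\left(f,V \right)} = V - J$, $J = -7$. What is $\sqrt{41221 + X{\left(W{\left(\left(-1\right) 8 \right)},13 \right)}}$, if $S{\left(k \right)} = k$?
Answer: $\frac{2 \sqrt{92847}}{3} \approx 203.14$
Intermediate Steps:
$L{\left(f,V \right)} = 7 + V$ ($L{\left(f,V \right)} = V - -7 = V + 7 = 7 + V$)
$W{\left(K \right)} = 1 + K^{2}$ ($W{\left(K \right)} = K^{2} + 1 = 1 + K^{2}$)
$X{\left(s,Q \right)} = \frac{19}{6} + \frac{s}{6} + \frac{7 Q}{3}$ ($X{\left(s,Q \right)} = 2 + \frac{14 Q + \left(7 + s\right)}{6} = 2 + \frac{7 + s + 14 Q}{6} = 2 + \left(\frac{7}{6} + \frac{s}{6} + \frac{7 Q}{3}\right) = \frac{19}{6} + \frac{s}{6} + \frac{7 Q}{3}$)
$\sqrt{41221 + X{\left(W{\left(\left(-1\right) 8 \right)},13 \right)}} = \sqrt{41221 + \left(\frac{19}{6} + \frac{1 + \left(\left(-1\right) 8\right)^{2}}{6} + \frac{7}{3} \cdot 13\right)} = \sqrt{41221 + \left(\frac{19}{6} + \frac{1 + \left(-8\right)^{2}}{6} + \frac{91}{3}\right)} = \sqrt{41221 + \left(\frac{19}{6} + \frac{1 + 64}{6} + \frac{91}{3}\right)} = \sqrt{41221 + \left(\frac{19}{6} + \frac{1}{6} \cdot 65 + \frac{91}{3}\right)} = \sqrt{41221 + \left(\frac{19}{6} + \frac{65}{6} + \frac{91}{3}\right)} = \sqrt{41221 + \frac{133}{3}} = \sqrt{\frac{123796}{3}} = \frac{2 \sqrt{92847}}{3}$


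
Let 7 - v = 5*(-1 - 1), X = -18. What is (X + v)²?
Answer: 1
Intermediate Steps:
v = 17 (v = 7 - 5*(-1 - 1) = 7 - 5*(-2) = 7 - 1*(-10) = 7 + 10 = 17)
(X + v)² = (-18 + 17)² = (-1)² = 1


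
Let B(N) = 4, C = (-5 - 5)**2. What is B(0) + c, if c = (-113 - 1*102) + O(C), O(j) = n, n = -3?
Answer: -214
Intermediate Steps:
C = 100 (C = (-10)**2 = 100)
O(j) = -3
c = -218 (c = (-113 - 1*102) - 3 = (-113 - 102) - 3 = -215 - 3 = -218)
B(0) + c = 4 - 218 = -214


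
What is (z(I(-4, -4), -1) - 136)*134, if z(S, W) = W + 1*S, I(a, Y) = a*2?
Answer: -19430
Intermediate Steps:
I(a, Y) = 2*a
z(S, W) = S + W (z(S, W) = W + S = S + W)
(z(I(-4, -4), -1) - 136)*134 = ((2*(-4) - 1) - 136)*134 = ((-8 - 1) - 136)*134 = (-9 - 136)*134 = -145*134 = -19430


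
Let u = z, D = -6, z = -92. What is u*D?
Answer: 552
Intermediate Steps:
u = -92
u*D = -92*(-6) = 552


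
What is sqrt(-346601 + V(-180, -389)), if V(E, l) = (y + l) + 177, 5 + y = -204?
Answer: 3*I*sqrt(38558) ≈ 589.09*I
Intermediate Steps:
y = -209 (y = -5 - 204 = -209)
V(E, l) = -32 + l (V(E, l) = (-209 + l) + 177 = -32 + l)
sqrt(-346601 + V(-180, -389)) = sqrt(-346601 + (-32 - 389)) = sqrt(-346601 - 421) = sqrt(-347022) = 3*I*sqrt(38558)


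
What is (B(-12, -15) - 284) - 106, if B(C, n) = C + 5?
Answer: -397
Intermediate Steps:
B(C, n) = 5 + C
(B(-12, -15) - 284) - 106 = ((5 - 12) - 284) - 106 = (-7 - 284) - 106 = -291 - 106 = -397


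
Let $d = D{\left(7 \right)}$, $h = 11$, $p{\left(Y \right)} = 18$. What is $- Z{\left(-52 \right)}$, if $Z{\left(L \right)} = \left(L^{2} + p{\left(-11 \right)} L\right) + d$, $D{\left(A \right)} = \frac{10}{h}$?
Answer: $- \frac{19458}{11} \approx -1768.9$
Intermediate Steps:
$D{\left(A \right)} = \frac{10}{11}$
$d = \frac{10}{11} \approx 0.90909$
$Z{\left(L \right)} = \frac{10}{11} + L^{2} + 18 L$ ($Z{\left(L \right)} = \left(L^{2} + 18 L\right) + \frac{10}{11} = \frac{10}{11} + L^{2} + 18 L$)
$- Z{\left(-52 \right)} = - (\frac{10}{11} + \left(-52\right)^{2} + 18 \left(-52\right)) = - (\frac{10}{11} + 2704 - 936) = \left(-1\right) \frac{19458}{11} = - \frac{19458}{11}$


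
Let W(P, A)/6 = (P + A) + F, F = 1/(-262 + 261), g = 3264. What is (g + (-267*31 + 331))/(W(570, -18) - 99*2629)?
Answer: 4682/256965 ≈ 0.018220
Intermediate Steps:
F = -1 (F = 1/(-1) = -1)
W(P, A) = -6 + 6*A + 6*P (W(P, A) = 6*((P + A) - 1) = 6*((A + P) - 1) = 6*(-1 + A + P) = -6 + 6*A + 6*P)
(g + (-267*31 + 331))/(W(570, -18) - 99*2629) = (3264 + (-267*31 + 331))/((-6 + 6*(-18) + 6*570) - 99*2629) = (3264 + (-8277 + 331))/((-6 - 108 + 3420) - 260271) = (3264 - 7946)/(3306 - 260271) = -4682/(-256965) = -4682*(-1/256965) = 4682/256965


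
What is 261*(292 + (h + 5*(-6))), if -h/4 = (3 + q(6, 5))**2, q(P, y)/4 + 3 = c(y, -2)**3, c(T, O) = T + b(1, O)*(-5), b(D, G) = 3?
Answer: -16779184182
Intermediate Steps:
c(T, O) = -15 + T (c(T, O) = T + 3*(-5) = T - 15 = -15 + T)
q(P, y) = -12 + 4*(-15 + y)**3
h = -64288324 (h = -4*(3 + (-12 + 4*(-15 + 5)**3))**2 = -4*(3 + (-12 + 4*(-10)**3))**2 = -4*(3 + (-12 + 4*(-1000)))**2 = -4*(3 + (-12 - 4000))**2 = -4*(3 - 4012)**2 = -4*(-4009)**2 = -4*16072081 = -64288324)
261*(292 + (h + 5*(-6))) = 261*(292 + (-64288324 + 5*(-6))) = 261*(292 + (-64288324 - 30)) = 261*(292 - 64288354) = 261*(-64288062) = -16779184182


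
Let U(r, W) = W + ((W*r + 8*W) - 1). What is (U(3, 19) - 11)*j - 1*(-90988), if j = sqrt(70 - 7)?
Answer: 90988 + 648*sqrt(7) ≈ 92703.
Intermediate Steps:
j = 3*sqrt(7) (j = sqrt(63) = 3*sqrt(7) ≈ 7.9373)
U(r, W) = -1 + 9*W + W*r (U(r, W) = W + ((8*W + W*r) - 1) = W + (-1 + 8*W + W*r) = -1 + 9*W + W*r)
(U(3, 19) - 11)*j - 1*(-90988) = ((-1 + 9*19 + 19*3) - 11)*(3*sqrt(7)) - 1*(-90988) = ((-1 + 171 + 57) - 11)*(3*sqrt(7)) + 90988 = (227 - 11)*(3*sqrt(7)) + 90988 = 216*(3*sqrt(7)) + 90988 = 648*sqrt(7) + 90988 = 90988 + 648*sqrt(7)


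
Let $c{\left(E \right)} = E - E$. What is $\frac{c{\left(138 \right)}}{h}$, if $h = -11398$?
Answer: $0$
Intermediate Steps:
$c{\left(E \right)} = 0$
$\frac{c{\left(138 \right)}}{h} = \frac{0}{-11398} = 0 \left(- \frac{1}{11398}\right) = 0$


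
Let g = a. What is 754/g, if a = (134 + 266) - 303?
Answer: 754/97 ≈ 7.7732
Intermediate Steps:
a = 97 (a = 400 - 303 = 97)
g = 97
754/g = 754/97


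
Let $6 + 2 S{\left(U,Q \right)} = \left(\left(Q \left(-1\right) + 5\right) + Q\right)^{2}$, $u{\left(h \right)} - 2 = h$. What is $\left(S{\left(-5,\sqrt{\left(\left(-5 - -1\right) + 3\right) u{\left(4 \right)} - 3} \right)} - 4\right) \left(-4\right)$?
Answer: $-22$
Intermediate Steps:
$u{\left(h \right)} = 2 + h$
$S{\left(U,Q \right)} = \frac{19}{2}$ ($S{\left(U,Q \right)} = -3 + \frac{\left(\left(Q \left(-1\right) + 5\right) + Q\right)^{2}}{2} = -3 + \frac{\left(\left(- Q + 5\right) + Q\right)^{2}}{2} = -3 + \frac{\left(\left(5 - Q\right) + Q\right)^{2}}{2} = -3 + \frac{5^{2}}{2} = -3 + \frac{1}{2} \cdot 25 = -3 + \frac{25}{2} = \frac{19}{2}$)
$\left(S{\left(-5,\sqrt{\left(\left(-5 - -1\right) + 3\right) u{\left(4 \right)} - 3} \right)} - 4\right) \left(-4\right) = \left(\frac{19}{2} - 4\right) \left(-4\right) = \frac{11}{2} \left(-4\right) = -22$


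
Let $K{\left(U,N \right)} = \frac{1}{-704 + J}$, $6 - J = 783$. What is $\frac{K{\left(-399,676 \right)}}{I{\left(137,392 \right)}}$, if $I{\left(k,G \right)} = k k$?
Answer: $- \frac{1}{27796889} \approx -3.5975 \cdot 10^{-8}$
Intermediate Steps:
$J = -777$ ($J = 6 - 783 = -777$)
$I{\left(k,G \right)} = k^{2}$
$K{\left(U,N \right)} = - \frac{1}{1481}$ ($K{\left(U,N \right)} = \frac{1}{-704 - 777} = \frac{1}{-1481} = - \frac{1}{1481}$)
$\frac{K{\left(-399,676 \right)}}{I{\left(137,392 \right)}} = - \frac{1}{1481 \cdot 137^{2}} = - \frac{1}{1481 \cdot 18769} = \left(- \frac{1}{1481}\right) \frac{1}{18769} = - \frac{1}{27796889}$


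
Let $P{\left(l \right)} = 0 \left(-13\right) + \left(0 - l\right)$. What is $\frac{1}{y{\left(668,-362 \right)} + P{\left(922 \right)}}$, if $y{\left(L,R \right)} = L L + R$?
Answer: $\frac{1}{444940} \approx 2.2475 \cdot 10^{-6}$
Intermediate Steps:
$y{\left(L,R \right)} = R + L^{2}$ ($y{\left(L,R \right)} = L^{2} + R = R + L^{2}$)
$P{\left(l \right)} = - l$ ($P{\left(l \right)} = 0 - l = - l$)
$\frac{1}{y{\left(668,-362 \right)} + P{\left(922 \right)}} = \frac{1}{\left(-362 + 668^{2}\right) - 922} = \frac{1}{\left(-362 + 446224\right) - 922} = \frac{1}{445862 - 922} = \frac{1}{444940}$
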